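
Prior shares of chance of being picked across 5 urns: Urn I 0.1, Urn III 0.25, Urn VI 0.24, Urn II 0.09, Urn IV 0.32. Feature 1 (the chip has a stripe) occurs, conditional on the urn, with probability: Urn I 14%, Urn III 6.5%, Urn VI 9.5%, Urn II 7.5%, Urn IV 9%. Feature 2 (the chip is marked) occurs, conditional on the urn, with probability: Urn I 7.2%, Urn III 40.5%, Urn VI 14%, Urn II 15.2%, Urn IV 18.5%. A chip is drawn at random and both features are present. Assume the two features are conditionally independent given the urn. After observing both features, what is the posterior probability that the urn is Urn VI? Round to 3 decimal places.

0.186

Compute prior × likelihood for every hypothesis:
  Urn I: 0.1 × 0.14 × 0.072 = 0.001008
  Urn III: 0.25 × 0.065 × 0.405 = 0.00658125
  Urn VI: 0.24 × 0.095 × 0.14 = 0.003192
  Urn II: 0.09 × 0.075 × 0.152 = 0.001026
  Urn IV: 0.32 × 0.09 × 0.185 = 0.005328
Normalizing constant = 0.01713525.
P(Urn VI | evidence) = 0.003192 / 0.01713525 ≈ 0.186.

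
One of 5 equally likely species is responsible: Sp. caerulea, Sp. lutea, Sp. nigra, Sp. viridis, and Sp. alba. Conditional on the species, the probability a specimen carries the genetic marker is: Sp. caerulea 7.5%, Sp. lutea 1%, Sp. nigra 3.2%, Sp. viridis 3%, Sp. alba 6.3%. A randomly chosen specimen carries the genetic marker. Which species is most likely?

Since the prior is uniform, the posterior is proportional to the likelihood:
  Sp. caerulea: 0.075
  Sp. lutea: 0.01
  Sp. nigra: 0.032
  Sp. viridis: 0.03
  Sp. alba: 0.063
Total = 0.21.
Largest term belongs to Sp. caerulea, so Sp. caerulea is most probable.

Sp. caerulea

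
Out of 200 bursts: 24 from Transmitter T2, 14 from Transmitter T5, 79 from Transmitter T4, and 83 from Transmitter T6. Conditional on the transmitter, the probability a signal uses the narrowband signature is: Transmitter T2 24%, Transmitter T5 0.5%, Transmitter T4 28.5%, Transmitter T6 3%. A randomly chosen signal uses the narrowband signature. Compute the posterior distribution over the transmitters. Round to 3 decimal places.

By Bayes' rule, posterior ∝ prior × likelihood:
  Transmitter T2: 0.12 × 0.24 = 0.0288
  Transmitter T5: 0.07 × 0.005 = 0.00035
  Transmitter T4: 0.395 × 0.285 = 0.112575
  Transmitter T6: 0.415 × 0.03 = 0.01245
Sum = 0.154175.
P(Transmitter T2 | narrowband) = 0.0288/0.154175 ≈ 0.187
P(Transmitter T5 | narrowband) = 0.00035/0.154175 ≈ 0.002
P(Transmitter T4 | narrowband) = 0.112575/0.154175 ≈ 0.730
P(Transmitter T6 | narrowband) = 0.01245/0.154175 ≈ 0.081

Transmitter T2 0.187, Transmitter T5 0.002, Transmitter T4 0.730, Transmitter T6 0.081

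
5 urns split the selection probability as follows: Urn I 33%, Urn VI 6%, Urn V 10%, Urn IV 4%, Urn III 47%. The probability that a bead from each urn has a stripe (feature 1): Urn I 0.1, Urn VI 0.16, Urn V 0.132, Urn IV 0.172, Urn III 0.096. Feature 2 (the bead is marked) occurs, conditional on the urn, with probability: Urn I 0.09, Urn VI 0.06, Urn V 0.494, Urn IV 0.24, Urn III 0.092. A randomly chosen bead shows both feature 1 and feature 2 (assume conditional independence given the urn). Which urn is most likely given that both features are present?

Urn V

Prior × likelihood for each hypothesis:
  Urn I: 0.33 × 0.1 × 0.09 = 0.00297
  Urn VI: 0.06 × 0.16 × 0.06 = 0.000576
  Urn V: 0.1 × 0.132 × 0.494 = 0.0065208
  Urn IV: 0.04 × 0.172 × 0.24 = 0.0016512
  Urn III: 0.47 × 0.096 × 0.092 = 0.00415104
Sum = 0.01586904.
Largest term belongs to Urn V, so Urn V is most probable.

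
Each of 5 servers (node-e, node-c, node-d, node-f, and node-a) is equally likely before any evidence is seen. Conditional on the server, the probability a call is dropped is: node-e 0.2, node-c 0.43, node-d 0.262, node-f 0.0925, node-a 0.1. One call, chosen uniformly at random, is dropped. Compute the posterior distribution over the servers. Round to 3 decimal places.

node-e 0.184, node-c 0.396, node-d 0.242, node-f 0.085, node-a 0.092

With a uniform prior (1/5 each), posterior ∝ likelihood:
  node-e: 0.2
  node-c: 0.43
  node-d: 0.262
  node-f: 0.0925
  node-a: 0.1
Total = 1.0845.
P(node-e | dropped) = 0.2/1.0845 ≈ 0.184
P(node-c | dropped) = 0.43/1.0845 ≈ 0.396
P(node-d | dropped) = 0.262/1.0845 ≈ 0.242
P(node-f | dropped) = 0.0925/1.0845 ≈ 0.085
P(node-a | dropped) = 0.1/1.0845 ≈ 0.092
(Check: 0.184+0.396+0.242+0.085+0.092 = 0.999.)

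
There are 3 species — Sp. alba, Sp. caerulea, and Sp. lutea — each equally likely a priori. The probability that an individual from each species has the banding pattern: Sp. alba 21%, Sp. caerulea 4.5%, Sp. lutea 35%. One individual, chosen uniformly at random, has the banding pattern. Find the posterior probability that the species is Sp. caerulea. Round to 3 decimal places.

0.074

With a uniform prior (1/3 each), posterior ∝ likelihood:
  Sp. alba: 0.21
  Sp. caerulea: 0.045
  Sp. lutea: 0.35
Sum = 0.605.
P(Sp. caerulea | evidence) = 0.045 / 0.605 ≈ 0.074.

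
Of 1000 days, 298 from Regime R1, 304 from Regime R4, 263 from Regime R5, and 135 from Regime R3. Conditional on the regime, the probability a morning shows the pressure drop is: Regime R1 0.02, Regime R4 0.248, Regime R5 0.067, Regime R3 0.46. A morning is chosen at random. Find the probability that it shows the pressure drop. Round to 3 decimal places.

Prior × likelihood for each hypothesis:
  Regime R1: 0.298 × 0.02 = 0.00596
  Regime R4: 0.304 × 0.248 = 0.075392
  Regime R5: 0.263 × 0.067 = 0.017621
  Regime R3: 0.135 × 0.46 = 0.0621
P(drop) = 0.00596 + 0.075392 + 0.017621 + 0.0621 = 0.161073 → 0.161.

0.161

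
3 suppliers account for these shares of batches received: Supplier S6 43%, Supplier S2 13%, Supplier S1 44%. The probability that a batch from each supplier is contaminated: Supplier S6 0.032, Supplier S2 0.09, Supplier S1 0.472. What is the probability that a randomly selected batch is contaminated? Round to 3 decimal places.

0.233

Unnormalized posteriors (prior × likelihood):
  Supplier S6: 0.43 × 0.032 = 0.01376
  Supplier S2: 0.13 × 0.09 = 0.0117
  Supplier S1: 0.44 × 0.472 = 0.20768
P(contaminated) = 0.01376 + 0.0117 + 0.20768 = 0.23314 → 0.233.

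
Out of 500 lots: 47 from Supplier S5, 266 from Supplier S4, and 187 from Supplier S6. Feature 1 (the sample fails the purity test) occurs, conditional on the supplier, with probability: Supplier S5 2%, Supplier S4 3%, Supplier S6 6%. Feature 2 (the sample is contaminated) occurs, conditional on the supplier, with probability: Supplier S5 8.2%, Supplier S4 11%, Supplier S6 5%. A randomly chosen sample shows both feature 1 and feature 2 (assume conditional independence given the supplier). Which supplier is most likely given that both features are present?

Compute prior × likelihood for every hypothesis:
  Supplier S5: 0.094 × 0.02 × 0.082 = 0.00015416
  Supplier S4: 0.532 × 0.03 × 0.11 = 0.0017556
  Supplier S6: 0.374 × 0.06 × 0.05 = 0.001122
Total = 0.00303176.
Largest term belongs to Supplier S4, so Supplier S4 is most probable.

Supplier S4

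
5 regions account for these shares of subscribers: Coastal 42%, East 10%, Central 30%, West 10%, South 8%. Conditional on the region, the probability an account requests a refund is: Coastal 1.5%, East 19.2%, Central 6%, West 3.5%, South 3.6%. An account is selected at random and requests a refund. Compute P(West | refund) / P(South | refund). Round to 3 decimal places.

Unnormalized posteriors (prior × likelihood):
  Coastal: 0.42 × 0.015 = 0.0063
  East: 0.1 × 0.192 = 0.0192
  Central: 0.3 × 0.06 = 0.018
  West: 0.1 × 0.035 = 0.0035
  South: 0.08 × 0.036 = 0.00288
Total = 0.04988.
The ratio is 0.0035 / 0.00288 (the normalizer cancels) = 1.215.

1.215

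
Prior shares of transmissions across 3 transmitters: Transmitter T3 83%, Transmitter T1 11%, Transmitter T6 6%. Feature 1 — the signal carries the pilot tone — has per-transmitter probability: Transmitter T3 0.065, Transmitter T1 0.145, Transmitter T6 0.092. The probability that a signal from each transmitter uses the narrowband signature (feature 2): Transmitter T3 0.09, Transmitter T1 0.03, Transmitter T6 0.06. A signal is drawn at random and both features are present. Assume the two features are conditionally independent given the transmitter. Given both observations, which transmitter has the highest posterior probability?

Prior × likelihood for each hypothesis:
  Transmitter T3: 0.83 × 0.065 × 0.09 = 0.0048555
  Transmitter T1: 0.11 × 0.145 × 0.03 = 0.0004785
  Transmitter T6: 0.06 × 0.092 × 0.06 = 0.0003312
Sum = 0.0056652.
Largest term belongs to Transmitter T3, so Transmitter T3 is most probable.

Transmitter T3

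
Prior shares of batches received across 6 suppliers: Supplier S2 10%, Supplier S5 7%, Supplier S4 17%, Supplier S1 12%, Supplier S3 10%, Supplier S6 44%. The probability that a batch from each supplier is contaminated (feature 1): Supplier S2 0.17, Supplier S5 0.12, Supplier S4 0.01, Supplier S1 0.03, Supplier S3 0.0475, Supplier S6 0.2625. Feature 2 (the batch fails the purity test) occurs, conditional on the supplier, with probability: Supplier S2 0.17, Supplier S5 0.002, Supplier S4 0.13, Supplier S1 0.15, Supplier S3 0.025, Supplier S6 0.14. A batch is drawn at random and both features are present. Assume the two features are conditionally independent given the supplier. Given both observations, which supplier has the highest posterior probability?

Supplier S6

Compute prior × likelihood for every hypothesis:
  Supplier S2: 0.1 × 0.17 × 0.17 = 0.00289
  Supplier S5: 0.07 × 0.12 × 0.002 = 0.0000168
  Supplier S4: 0.17 × 0.01 × 0.13 = 0.000221
  Supplier S1: 0.12 × 0.03 × 0.15 = 0.00054
  Supplier S3: 0.1 × 0.0475 × 0.025 = 0.00011875
  Supplier S6: 0.44 × 0.2625 × 0.14 = 0.01617
Total = 0.01995655.
Largest term belongs to Supplier S6, so Supplier S6 is most probable.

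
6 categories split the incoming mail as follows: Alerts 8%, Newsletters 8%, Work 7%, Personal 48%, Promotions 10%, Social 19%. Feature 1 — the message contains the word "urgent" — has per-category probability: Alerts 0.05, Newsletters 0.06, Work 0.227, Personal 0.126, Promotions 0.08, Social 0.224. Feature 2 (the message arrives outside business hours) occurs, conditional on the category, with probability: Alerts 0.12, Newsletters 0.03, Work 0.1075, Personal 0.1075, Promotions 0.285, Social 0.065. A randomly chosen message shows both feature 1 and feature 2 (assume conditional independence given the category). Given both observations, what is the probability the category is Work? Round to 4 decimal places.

Prior × likelihood for each hypothesis:
  Alerts: 0.08 × 0.05 × 0.12 = 0.00048
  Newsletters: 0.08 × 0.06 × 0.03 = 0.000144
  Work: 0.07 × 0.227 × 0.1075 = 0.001708175
  Personal: 0.48 × 0.126 × 0.1075 = 0.0065016
  Promotions: 0.1 × 0.08 × 0.285 = 0.00228
  Social: 0.19 × 0.224 × 0.065 = 0.0027664
Sum = 0.013880175.
P(Work | evidence) = 0.001708175 / 0.013880175 ≈ 0.1231.

0.1231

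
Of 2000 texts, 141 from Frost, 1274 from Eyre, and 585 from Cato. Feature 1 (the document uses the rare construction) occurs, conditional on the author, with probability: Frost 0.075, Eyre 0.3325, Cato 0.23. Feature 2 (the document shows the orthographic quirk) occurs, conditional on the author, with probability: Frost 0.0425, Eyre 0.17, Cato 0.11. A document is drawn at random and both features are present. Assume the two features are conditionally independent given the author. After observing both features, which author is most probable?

By Bayes' rule, posterior ∝ prior × likelihood:
  Frost: 0.0705 × 0.075 × 0.0425 = 0.00022471875
  Eyre: 0.637 × 0.3325 × 0.17 = 0.036006425
  Cato: 0.2925 × 0.23 × 0.11 = 0.00740025
Sum = 0.04363139375.
Largest term belongs to Eyre, so Eyre is most probable.

Eyre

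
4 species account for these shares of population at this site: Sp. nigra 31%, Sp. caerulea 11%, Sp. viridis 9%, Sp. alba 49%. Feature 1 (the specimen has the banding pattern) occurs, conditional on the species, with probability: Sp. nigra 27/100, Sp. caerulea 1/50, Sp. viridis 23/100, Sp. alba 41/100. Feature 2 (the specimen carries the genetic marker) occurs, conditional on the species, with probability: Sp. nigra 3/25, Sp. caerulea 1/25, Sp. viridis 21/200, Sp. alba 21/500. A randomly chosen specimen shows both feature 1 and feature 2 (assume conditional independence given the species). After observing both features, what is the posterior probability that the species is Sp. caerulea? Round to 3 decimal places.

0.004

Prior × likelihood for each hypothesis:
  Sp. nigra: 0.31 × 0.27 × 0.12 = 0.010044
  Sp. caerulea: 0.11 × 0.02 × 0.04 = 0.000088
  Sp. viridis: 0.09 × 0.23 × 0.105 = 0.0021735
  Sp. alba: 0.49 × 0.41 × 0.042 = 0.0084378
Total = 0.0207433.
P(Sp. caerulea | evidence) = 0.000088 / 0.0207433 ≈ 0.004.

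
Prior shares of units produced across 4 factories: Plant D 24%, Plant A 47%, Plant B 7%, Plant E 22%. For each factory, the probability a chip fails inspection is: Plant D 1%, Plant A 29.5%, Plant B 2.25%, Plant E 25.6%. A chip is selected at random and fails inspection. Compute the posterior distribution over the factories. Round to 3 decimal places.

Plant D 0.012, Plant A 0.697, Plant B 0.008, Plant E 0.283

By Bayes' rule, posterior ∝ prior × likelihood:
  Plant D: 0.24 × 0.01 = 0.0024
  Plant A: 0.47 × 0.295 = 0.13865
  Plant B: 0.07 × 0.0225 = 0.001575
  Plant E: 0.22 × 0.256 = 0.05632
Sum = 0.198945.
P(Plant D | nonconforming) = 0.0024/0.198945 ≈ 0.012
P(Plant A | nonconforming) = 0.13865/0.198945 ≈ 0.697
P(Plant B | nonconforming) = 0.001575/0.198945 ≈ 0.008
P(Plant E | nonconforming) = 0.05632/0.198945 ≈ 0.283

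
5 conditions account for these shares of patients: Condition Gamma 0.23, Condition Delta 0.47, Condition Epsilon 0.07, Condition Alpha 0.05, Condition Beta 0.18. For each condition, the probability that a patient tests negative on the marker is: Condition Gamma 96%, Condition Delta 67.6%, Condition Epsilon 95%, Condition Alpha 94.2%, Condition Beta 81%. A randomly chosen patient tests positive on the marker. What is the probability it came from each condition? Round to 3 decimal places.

Condition Gamma 0.046, Condition Delta 0.754, Condition Epsilon 0.017, Condition Alpha 0.014, Condition Beta 0.169

Taking complements, P(marker-positive | each) = Condition Gamma 0.04, Condition Delta 0.324, Condition Epsilon 0.05, Condition Alpha 0.058, Condition Beta 0.19.
By Bayes' rule, posterior ∝ prior × likelihood:
  Condition Gamma: 0.23 × 0.04 = 0.0092
  Condition Delta: 0.47 × 0.324 = 0.15228
  Condition Epsilon: 0.07 × 0.05 = 0.0035
  Condition Alpha: 0.05 × 0.058 = 0.0029
  Condition Beta: 0.18 × 0.19 = 0.0342
Sum = 0.20208.
P(Condition Gamma | marker-positive) = 0.0092/0.20208 ≈ 0.046
P(Condition Delta | marker-positive) = 0.15228/0.20208 ≈ 0.754
P(Condition Epsilon | marker-positive) = 0.0035/0.20208 ≈ 0.017
P(Condition Alpha | marker-positive) = 0.0029/0.20208 ≈ 0.014
P(Condition Beta | marker-positive) = 0.0342/0.20208 ≈ 0.169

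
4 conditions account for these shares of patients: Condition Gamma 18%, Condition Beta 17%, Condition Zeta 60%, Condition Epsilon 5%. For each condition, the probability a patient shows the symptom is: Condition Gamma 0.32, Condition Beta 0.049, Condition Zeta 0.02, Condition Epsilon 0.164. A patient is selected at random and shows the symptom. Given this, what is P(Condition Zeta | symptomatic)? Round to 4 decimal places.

0.1393

Compute prior × likelihood for every hypothesis:
  Condition Gamma: 0.18 × 0.32 = 0.0576
  Condition Beta: 0.17 × 0.049 = 0.00833
  Condition Zeta: 0.6 × 0.02 = 0.012
  Condition Epsilon: 0.05 × 0.164 = 0.0082
Total = 0.08613.
P(Condition Zeta | evidence) = 0.012 / 0.08613 ≈ 0.1393.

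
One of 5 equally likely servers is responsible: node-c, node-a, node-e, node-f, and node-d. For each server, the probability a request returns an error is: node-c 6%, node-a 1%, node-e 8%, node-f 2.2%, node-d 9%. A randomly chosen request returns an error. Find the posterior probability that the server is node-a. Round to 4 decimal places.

Since the prior is uniform, the posterior is proportional to the likelihood:
  node-c: 0.06
  node-a: 0.01
  node-e: 0.08
  node-f: 0.022
  node-d: 0.09
Sum = 0.262.
P(node-a | evidence) = 0.01 / 0.262 ≈ 0.0382.

0.0382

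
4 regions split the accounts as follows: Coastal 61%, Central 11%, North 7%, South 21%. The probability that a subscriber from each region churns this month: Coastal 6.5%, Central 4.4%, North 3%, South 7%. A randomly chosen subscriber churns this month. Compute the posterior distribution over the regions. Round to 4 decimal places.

By Bayes' rule, posterior ∝ prior × likelihood:
  Coastal: 0.61 × 0.065 = 0.03965
  Central: 0.11 × 0.044 = 0.00484
  North: 0.07 × 0.03 = 0.0021
  South: 0.21 × 0.07 = 0.0147
Sum = 0.06129.
P(Coastal | churn) = 0.03965/0.06129 ≈ 0.6469
P(Central | churn) = 0.00484/0.06129 ≈ 0.0790
P(North | churn) = 0.0021/0.06129 ≈ 0.0343
P(South | churn) = 0.0147/0.06129 ≈ 0.2398

Coastal 0.6469, Central 0.0790, North 0.0343, South 0.2398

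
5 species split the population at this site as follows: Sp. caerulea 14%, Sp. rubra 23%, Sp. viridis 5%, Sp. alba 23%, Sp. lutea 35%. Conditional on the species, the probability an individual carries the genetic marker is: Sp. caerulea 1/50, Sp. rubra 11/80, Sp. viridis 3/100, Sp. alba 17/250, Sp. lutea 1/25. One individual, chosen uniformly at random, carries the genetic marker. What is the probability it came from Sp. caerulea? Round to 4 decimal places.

0.0427

Prior × likelihood for each hypothesis:
  Sp. caerulea: 0.14 × 0.02 = 0.0028
  Sp. rubra: 0.23 × 0.1375 = 0.031625
  Sp. viridis: 0.05 × 0.03 = 0.0015
  Sp. alba: 0.23 × 0.068 = 0.01564
  Sp. lutea: 0.35 × 0.04 = 0.014
Total = 0.065565.
P(Sp. caerulea | evidence) = 0.0028 / 0.065565 ≈ 0.0427.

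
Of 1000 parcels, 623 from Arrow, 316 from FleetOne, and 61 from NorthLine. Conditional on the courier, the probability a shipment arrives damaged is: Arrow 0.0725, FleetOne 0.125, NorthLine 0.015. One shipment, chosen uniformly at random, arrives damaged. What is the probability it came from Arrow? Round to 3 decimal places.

0.528

Prior × likelihood for each hypothesis:
  Arrow: 0.623 × 0.0725 = 0.0451675
  FleetOne: 0.316 × 0.125 = 0.0395
  NorthLine: 0.061 × 0.015 = 0.000915
Normalizing constant = 0.0855825.
P(Arrow | evidence) = 0.0451675 / 0.0855825 ≈ 0.528.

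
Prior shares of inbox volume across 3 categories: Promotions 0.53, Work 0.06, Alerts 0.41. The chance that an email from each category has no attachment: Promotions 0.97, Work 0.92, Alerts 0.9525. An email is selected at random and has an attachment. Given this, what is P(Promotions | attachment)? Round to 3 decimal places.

0.396

Taking complements, P(attachment | each) = Promotions 0.03, Work 0.08, Alerts 0.0475.
Unnormalized posteriors (prior × likelihood):
  Promotions: 0.53 × 0.03 = 0.0159
  Work: 0.06 × 0.08 = 0.0048
  Alerts: 0.41 × 0.0475 = 0.019475
Total = 0.040175.
P(Promotions | evidence) = 0.0159 / 0.040175 ≈ 0.396.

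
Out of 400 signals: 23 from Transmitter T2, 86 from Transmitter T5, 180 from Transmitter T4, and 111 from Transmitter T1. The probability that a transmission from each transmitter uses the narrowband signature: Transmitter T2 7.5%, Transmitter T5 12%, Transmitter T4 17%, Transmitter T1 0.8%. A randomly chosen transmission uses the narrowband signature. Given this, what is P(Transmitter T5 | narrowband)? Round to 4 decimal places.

0.2371

Unnormalized posteriors (prior × likelihood):
  Transmitter T2: 0.0575 × 0.075 = 0.0043125
  Transmitter T5: 0.215 × 0.12 = 0.0258
  Transmitter T4: 0.45 × 0.17 = 0.0765
  Transmitter T1: 0.2775 × 0.008 = 0.00222
Normalizing constant = 0.1088325.
P(Transmitter T5 | evidence) = 0.0258 / 0.1088325 ≈ 0.2371.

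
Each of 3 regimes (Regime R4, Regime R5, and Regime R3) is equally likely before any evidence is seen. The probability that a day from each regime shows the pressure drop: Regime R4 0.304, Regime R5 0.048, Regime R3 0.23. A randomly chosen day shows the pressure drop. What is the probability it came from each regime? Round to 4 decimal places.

Regime R4 0.5223, Regime R5 0.0825, Regime R3 0.3952

Since the prior is uniform, the posterior is proportional to the likelihood:
  Regime R4: 0.304
  Regime R5: 0.048
  Regime R3: 0.23
Sum = 0.582.
P(Regime R4 | drop) = 0.304/0.582 ≈ 0.5223
P(Regime R5 | drop) = 0.048/0.582 ≈ 0.0825
P(Regime R3 | drop) = 0.23/0.582 ≈ 0.3952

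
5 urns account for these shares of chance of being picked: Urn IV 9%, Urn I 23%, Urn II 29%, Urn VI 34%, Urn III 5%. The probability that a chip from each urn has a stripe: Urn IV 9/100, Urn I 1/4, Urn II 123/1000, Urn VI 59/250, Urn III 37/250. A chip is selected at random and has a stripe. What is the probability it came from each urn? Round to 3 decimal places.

Prior × likelihood for each hypothesis:
  Urn IV: 0.09 × 0.09 = 0.0081
  Urn I: 0.23 × 0.25 = 0.0575
  Urn II: 0.29 × 0.123 = 0.03567
  Urn VI: 0.34 × 0.236 = 0.08024
  Urn III: 0.05 × 0.148 = 0.0074
Normalizing constant = 0.18891.
P(Urn IV | striped) = 0.0081/0.18891 ≈ 0.043
P(Urn I | striped) = 0.0575/0.18891 ≈ 0.304
P(Urn II | striped) = 0.03567/0.18891 ≈ 0.189
P(Urn VI | striped) = 0.08024/0.18891 ≈ 0.425
P(Urn III | striped) = 0.0074/0.18891 ≈ 0.039
(Check: 0.043+0.304+0.189+0.425+0.039 = 1.000.)

Urn IV 0.043, Urn I 0.304, Urn II 0.189, Urn VI 0.425, Urn III 0.039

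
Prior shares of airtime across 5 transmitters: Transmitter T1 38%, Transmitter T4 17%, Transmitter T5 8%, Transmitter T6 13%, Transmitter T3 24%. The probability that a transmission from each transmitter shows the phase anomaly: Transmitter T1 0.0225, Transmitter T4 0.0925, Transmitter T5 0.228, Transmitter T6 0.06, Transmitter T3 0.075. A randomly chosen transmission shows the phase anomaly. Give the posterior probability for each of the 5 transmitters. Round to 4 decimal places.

Compute prior × likelihood for every hypothesis:
  Transmitter T1: 0.38 × 0.0225 = 0.00855
  Transmitter T4: 0.17 × 0.0925 = 0.015725
  Transmitter T5: 0.08 × 0.228 = 0.01824
  Transmitter T6: 0.13 × 0.06 = 0.0078
  Transmitter T3: 0.24 × 0.075 = 0.018
Total = 0.068315.
P(Transmitter T1 | anomaly) = 0.00855/0.068315 ≈ 0.1252
P(Transmitter T4 | anomaly) = 0.015725/0.068315 ≈ 0.2302
P(Transmitter T5 | anomaly) = 0.01824/0.068315 ≈ 0.2670
P(Transmitter T6 | anomaly) = 0.0078/0.068315 ≈ 0.1142
P(Transmitter T3 | anomaly) = 0.018/0.068315 ≈ 0.2635
(Check: 0.1252+0.2302+0.2670+0.1142+0.2635 = 1.0001.)

Transmitter T1 0.1252, Transmitter T4 0.2302, Transmitter T5 0.2670, Transmitter T6 0.1142, Transmitter T3 0.2635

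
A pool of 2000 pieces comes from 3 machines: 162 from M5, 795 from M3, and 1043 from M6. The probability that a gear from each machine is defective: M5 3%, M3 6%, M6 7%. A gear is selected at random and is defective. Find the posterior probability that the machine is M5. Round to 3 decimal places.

0.039

Compute prior × likelihood for every hypothesis:
  M5: 0.081 × 0.03 = 0.00243
  M3: 0.3975 × 0.06 = 0.02385
  M6: 0.5215 × 0.07 = 0.036505
Sum = 0.062785.
P(M5 | evidence) = 0.00243 / 0.062785 ≈ 0.039.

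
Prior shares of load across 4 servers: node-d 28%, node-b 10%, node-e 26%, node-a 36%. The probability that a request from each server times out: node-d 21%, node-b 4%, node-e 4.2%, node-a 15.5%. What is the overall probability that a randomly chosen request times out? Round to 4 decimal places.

0.1295

Compute prior × likelihood for every hypothesis:
  node-d: 0.28 × 0.21 = 0.0588
  node-b: 0.1 × 0.04 = 0.004
  node-e: 0.26 × 0.042 = 0.01092
  node-a: 0.36 × 0.155 = 0.0558
P(timeout) = 0.0588 + 0.004 + 0.01092 + 0.0558 = 0.12952 → 0.1295.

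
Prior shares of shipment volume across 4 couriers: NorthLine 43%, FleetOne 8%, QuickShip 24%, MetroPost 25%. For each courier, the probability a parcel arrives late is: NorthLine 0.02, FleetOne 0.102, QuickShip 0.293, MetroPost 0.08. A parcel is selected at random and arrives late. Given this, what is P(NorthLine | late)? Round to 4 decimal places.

By Bayes' rule, posterior ∝ prior × likelihood:
  NorthLine: 0.43 × 0.02 = 0.0086
  FleetOne: 0.08 × 0.102 = 0.00816
  QuickShip: 0.24 × 0.293 = 0.07032
  MetroPost: 0.25 × 0.08 = 0.02
Sum = 0.10708.
P(NorthLine | evidence) = 0.0086 / 0.10708 ≈ 0.0803.

0.0803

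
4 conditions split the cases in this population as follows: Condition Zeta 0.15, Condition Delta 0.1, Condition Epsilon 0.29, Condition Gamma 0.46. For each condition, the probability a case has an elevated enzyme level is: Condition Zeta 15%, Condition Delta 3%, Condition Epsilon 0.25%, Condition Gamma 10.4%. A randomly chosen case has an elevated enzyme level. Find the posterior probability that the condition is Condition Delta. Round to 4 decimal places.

0.0405

Prior × likelihood for each hypothesis:
  Condition Zeta: 0.15 × 0.15 = 0.0225
  Condition Delta: 0.1 × 0.03 = 0.003
  Condition Epsilon: 0.29 × 0.0025 = 0.000725
  Condition Gamma: 0.46 × 0.104 = 0.04784
Sum = 0.074065.
P(Condition Delta | evidence) = 0.003 / 0.074065 ≈ 0.0405.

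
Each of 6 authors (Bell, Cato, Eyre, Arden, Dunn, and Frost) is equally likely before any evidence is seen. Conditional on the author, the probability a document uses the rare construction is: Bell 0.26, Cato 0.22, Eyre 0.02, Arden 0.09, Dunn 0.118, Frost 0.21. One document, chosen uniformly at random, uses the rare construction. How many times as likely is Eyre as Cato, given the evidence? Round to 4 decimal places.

With a uniform prior (1/6 each), posterior ∝ likelihood:
  Bell: 0.26
  Cato: 0.22
  Eyre: 0.02
  Arden: 0.09
  Dunn: 0.118
  Frost: 0.21
Sum = 0.918.
The ratio is 0.02 / 0.22 (the normalizer cancels) = 0.0909.

0.0909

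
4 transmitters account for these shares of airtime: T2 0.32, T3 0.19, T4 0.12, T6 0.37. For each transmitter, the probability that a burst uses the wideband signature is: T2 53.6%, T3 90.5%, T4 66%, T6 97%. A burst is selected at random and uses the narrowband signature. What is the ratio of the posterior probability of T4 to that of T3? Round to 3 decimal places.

Taking complements, P(narrowband | each) = T2 0.464, T3 0.095, T4 0.34, T6 0.03.
Prior × likelihood for each hypothesis:
  T2: 0.32 × 0.464 = 0.14848
  T3: 0.19 × 0.095 = 0.01805
  T4: 0.12 × 0.34 = 0.0408
  T6: 0.37 × 0.03 = 0.0111
Total = 0.21843.
The ratio is 0.0408 / 0.01805 (the normalizer cancels) = 2.260.

2.260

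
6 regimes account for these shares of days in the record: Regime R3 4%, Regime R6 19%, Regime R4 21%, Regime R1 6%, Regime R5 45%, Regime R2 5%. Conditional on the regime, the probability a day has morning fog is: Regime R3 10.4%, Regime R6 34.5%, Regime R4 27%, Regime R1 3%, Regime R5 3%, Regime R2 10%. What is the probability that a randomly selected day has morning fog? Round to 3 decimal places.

0.147

Compute prior × likelihood for every hypothesis:
  Regime R3: 0.04 × 0.104 = 0.00416
  Regime R6: 0.19 × 0.345 = 0.06555
  Regime R4: 0.21 × 0.27 = 0.0567
  Regime R1: 0.06 × 0.03 = 0.0018
  Regime R5: 0.45 × 0.03 = 0.0135
  Regime R2: 0.05 × 0.1 = 0.005
P(fog) = 0.00416 + 0.06555 + 0.0567 + 0.0018 + 0.0135 + 0.005 = 0.14671 → 0.147.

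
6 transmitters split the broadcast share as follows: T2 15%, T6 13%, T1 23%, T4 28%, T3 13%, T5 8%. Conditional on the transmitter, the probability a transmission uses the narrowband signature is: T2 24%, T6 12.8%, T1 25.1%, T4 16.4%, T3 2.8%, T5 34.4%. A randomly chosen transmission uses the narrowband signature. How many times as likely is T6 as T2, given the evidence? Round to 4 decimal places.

By Bayes' rule, posterior ∝ prior × likelihood:
  T2: 0.15 × 0.24 = 0.036
  T6: 0.13 × 0.128 = 0.01664
  T1: 0.23 × 0.251 = 0.05773
  T4: 0.28 × 0.164 = 0.04592
  T3: 0.13 × 0.028 = 0.00364
  T5: 0.08 × 0.344 = 0.02752
Normalizing constant = 0.18745.
The ratio is 0.01664 / 0.036 (the normalizer cancels) = 0.4622.

0.4622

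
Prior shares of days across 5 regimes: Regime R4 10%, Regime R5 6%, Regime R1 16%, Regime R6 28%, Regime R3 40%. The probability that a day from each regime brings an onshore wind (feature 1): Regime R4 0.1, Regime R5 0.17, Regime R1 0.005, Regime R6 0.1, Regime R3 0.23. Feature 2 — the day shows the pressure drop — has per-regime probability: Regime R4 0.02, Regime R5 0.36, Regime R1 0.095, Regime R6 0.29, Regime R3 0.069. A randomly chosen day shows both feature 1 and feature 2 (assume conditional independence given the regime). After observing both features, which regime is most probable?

Unnormalized posteriors (prior × likelihood):
  Regime R4: 0.1 × 0.1 × 0.02 = 0.0002
  Regime R5: 0.06 × 0.17 × 0.36 = 0.003672
  Regime R1: 0.16 × 0.005 × 0.095 = 0.000076
  Regime R6: 0.28 × 0.1 × 0.29 = 0.00812
  Regime R3: 0.4 × 0.23 × 0.069 = 0.006348
Normalizing constant = 0.018416.
Largest term belongs to Regime R6, so Regime R6 is most probable.

Regime R6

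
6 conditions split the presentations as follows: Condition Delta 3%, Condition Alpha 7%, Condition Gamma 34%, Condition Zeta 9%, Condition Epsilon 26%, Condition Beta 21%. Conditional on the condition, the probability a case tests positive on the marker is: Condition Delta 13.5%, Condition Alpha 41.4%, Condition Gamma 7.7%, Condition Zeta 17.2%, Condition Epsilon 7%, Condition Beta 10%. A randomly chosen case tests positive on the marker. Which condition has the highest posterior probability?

Compute prior × likelihood for every hypothesis:
  Condition Delta: 0.03 × 0.135 = 0.00405
  Condition Alpha: 0.07 × 0.414 = 0.02898
  Condition Gamma: 0.34 × 0.077 = 0.02618
  Condition Zeta: 0.09 × 0.172 = 0.01548
  Condition Epsilon: 0.26 × 0.07 = 0.0182
  Condition Beta: 0.21 × 0.1 = 0.021
Sum = 0.11389.
Largest term belongs to Condition Alpha, so Condition Alpha is most probable.

Condition Alpha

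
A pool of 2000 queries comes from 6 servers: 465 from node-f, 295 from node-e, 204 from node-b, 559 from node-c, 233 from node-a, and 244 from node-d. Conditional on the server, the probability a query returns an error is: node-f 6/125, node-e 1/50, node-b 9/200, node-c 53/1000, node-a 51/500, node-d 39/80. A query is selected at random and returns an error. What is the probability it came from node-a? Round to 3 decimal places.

0.113

Compute prior × likelihood for every hypothesis:
  node-f: 0.2325 × 0.048 = 0.01116
  node-e: 0.1475 × 0.02 = 0.00295
  node-b: 0.102 × 0.045 = 0.00459
  node-c: 0.2795 × 0.053 = 0.0148135
  node-a: 0.1165 × 0.102 = 0.011883
  node-d: 0.122 × 0.4875 = 0.059475
Total = 0.1048715.
P(node-a | evidence) = 0.011883 / 0.1048715 ≈ 0.113.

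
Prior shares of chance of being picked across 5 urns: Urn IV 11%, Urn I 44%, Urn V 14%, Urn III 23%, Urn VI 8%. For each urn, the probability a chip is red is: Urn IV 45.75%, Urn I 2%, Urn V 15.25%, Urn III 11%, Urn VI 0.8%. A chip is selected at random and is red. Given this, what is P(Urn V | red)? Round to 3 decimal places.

Prior × likelihood for each hypothesis:
  Urn IV: 0.11 × 0.4575 = 0.050325
  Urn I: 0.44 × 0.02 = 0.0088
  Urn V: 0.14 × 0.1525 = 0.02135
  Urn III: 0.23 × 0.11 = 0.0253
  Urn VI: 0.08 × 0.008 = 0.00064
Sum = 0.106415.
P(Urn V | evidence) = 0.02135 / 0.106415 ≈ 0.201.

0.201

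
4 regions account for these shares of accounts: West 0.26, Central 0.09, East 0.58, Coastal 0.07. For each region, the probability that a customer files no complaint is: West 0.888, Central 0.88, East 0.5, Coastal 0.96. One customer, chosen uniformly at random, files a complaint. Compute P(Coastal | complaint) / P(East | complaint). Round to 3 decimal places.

Taking complements, P(complaint | each) = West 0.112, Central 0.12, East 0.5, Coastal 0.04.
By Bayes' rule, posterior ∝ prior × likelihood:
  West: 0.26 × 0.112 = 0.02912
  Central: 0.09 × 0.12 = 0.0108
  East: 0.58 × 0.5 = 0.29
  Coastal: 0.07 × 0.04 = 0.0028
Sum = 0.33272.
The ratio is 0.0028 / 0.29 (the normalizer cancels) = 0.010.

0.010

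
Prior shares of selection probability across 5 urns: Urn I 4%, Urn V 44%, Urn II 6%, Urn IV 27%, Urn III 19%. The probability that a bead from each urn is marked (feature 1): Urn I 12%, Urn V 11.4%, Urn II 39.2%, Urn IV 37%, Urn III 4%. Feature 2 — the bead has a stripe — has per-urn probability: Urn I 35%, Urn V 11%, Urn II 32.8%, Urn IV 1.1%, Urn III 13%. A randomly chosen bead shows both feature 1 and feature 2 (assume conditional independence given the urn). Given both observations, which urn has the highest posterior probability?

Unnormalized posteriors (prior × likelihood):
  Urn I: 0.04 × 0.12 × 0.35 = 0.00168
  Urn V: 0.44 × 0.114 × 0.11 = 0.0055176
  Urn II: 0.06 × 0.392 × 0.328 = 0.00771456
  Urn IV: 0.27 × 0.37 × 0.011 = 0.0010989
  Urn III: 0.19 × 0.04 × 0.13 = 0.000988
Normalizing constant = 0.01699906.
Largest term belongs to Urn II, so Urn II is most probable.

Urn II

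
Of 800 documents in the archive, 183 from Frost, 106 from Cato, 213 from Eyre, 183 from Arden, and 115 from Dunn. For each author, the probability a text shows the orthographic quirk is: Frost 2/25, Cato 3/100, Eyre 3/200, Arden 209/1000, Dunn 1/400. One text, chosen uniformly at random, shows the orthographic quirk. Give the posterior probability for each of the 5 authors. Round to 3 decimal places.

Frost 0.246, Cato 0.053, Eyre 0.054, Arden 0.642, Dunn 0.005

Compute prior × likelihood for every hypothesis:
  Frost: 0.22875 × 0.08 = 0.0183
  Cato: 0.1325 × 0.03 = 0.003975
  Eyre: 0.26625 × 0.015 = 0.00399375
  Arden: 0.22875 × 0.209 = 0.04780875
  Dunn: 0.14375 × 0.0025 = 0.000359375
Normalizing constant = 0.074436875.
P(Frost | quirk) = 0.0183/0.074436875 ≈ 0.246
P(Cato | quirk) = 0.003975/0.074436875 ≈ 0.053
P(Eyre | quirk) = 0.00399375/0.074436875 ≈ 0.054
P(Arden | quirk) = 0.04780875/0.074436875 ≈ 0.642
P(Dunn | quirk) = 0.000359375/0.074436875 ≈ 0.005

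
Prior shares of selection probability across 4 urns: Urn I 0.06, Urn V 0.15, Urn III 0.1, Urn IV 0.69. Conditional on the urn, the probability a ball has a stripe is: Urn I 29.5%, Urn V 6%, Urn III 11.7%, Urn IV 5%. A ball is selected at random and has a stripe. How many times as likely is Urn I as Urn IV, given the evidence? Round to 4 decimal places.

0.5130

Compute prior × likelihood for every hypothesis:
  Urn I: 0.06 × 0.295 = 0.0177
  Urn V: 0.15 × 0.06 = 0.009
  Urn III: 0.1 × 0.117 = 0.0117
  Urn IV: 0.69 × 0.05 = 0.0345
Normalizing constant = 0.0729.
The ratio is 0.0177 / 0.0345 (the normalizer cancels) = 0.5130.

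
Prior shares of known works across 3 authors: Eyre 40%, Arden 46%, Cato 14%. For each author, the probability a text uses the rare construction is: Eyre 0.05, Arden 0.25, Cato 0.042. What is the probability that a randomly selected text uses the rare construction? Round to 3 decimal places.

Compute prior × likelihood for every hypothesis:
  Eyre: 0.4 × 0.05 = 0.02
  Arden: 0.46 × 0.25 = 0.115
  Cato: 0.14 × 0.042 = 0.00588
P(rare-form) = 0.02 + 0.115 + 0.00588 = 0.14088 → 0.141.

0.141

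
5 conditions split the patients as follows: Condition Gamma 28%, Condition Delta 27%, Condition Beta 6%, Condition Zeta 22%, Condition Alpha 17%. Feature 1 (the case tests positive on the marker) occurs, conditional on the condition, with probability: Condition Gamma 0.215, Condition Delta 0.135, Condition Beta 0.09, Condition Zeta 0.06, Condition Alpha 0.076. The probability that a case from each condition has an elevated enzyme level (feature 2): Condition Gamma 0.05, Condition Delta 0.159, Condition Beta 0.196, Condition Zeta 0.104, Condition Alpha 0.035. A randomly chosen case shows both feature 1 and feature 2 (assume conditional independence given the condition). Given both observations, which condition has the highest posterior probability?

Prior × likelihood for each hypothesis:
  Condition Gamma: 0.28 × 0.215 × 0.05 = 0.00301
  Condition Delta: 0.27 × 0.135 × 0.159 = 0.00579555
  Condition Beta: 0.06 × 0.09 × 0.196 = 0.0010584
  Condition Zeta: 0.22 × 0.06 × 0.104 = 0.0013728
  Condition Alpha: 0.17 × 0.076 × 0.035 = 0.0004522
Normalizing constant = 0.01168895.
Largest term belongs to Condition Delta, so Condition Delta is most probable.

Condition Delta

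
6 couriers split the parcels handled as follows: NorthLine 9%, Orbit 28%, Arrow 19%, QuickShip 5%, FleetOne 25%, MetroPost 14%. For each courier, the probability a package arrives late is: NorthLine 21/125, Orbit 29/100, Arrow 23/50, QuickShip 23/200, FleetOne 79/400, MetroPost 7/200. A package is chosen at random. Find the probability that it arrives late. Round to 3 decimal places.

0.244

Unnormalized posteriors (prior × likelihood):
  NorthLine: 0.09 × 0.168 = 0.01512
  Orbit: 0.28 × 0.29 = 0.0812
  Arrow: 0.19 × 0.46 = 0.0874
  QuickShip: 0.05 × 0.115 = 0.00575
  FleetOne: 0.25 × 0.1975 = 0.049375
  MetroPost: 0.14 × 0.035 = 0.0049
P(late) = 0.01512 + 0.0812 + 0.0874 + 0.00575 + 0.049375 + 0.0049 = 0.243745 → 0.244.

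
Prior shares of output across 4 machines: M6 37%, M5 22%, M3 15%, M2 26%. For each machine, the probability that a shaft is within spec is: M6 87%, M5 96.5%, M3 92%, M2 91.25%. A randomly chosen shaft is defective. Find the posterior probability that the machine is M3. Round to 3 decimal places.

Taking complements, P(defective | each) = M6 0.13, M5 0.035, M3 0.08, M2 0.0875.
Compute prior × likelihood for every hypothesis:
  M6: 0.37 × 0.13 = 0.0481
  M5: 0.22 × 0.035 = 0.0077
  M3: 0.15 × 0.08 = 0.012
  M2: 0.26 × 0.0875 = 0.02275
Sum = 0.09055.
P(M3 | evidence) = 0.012 / 0.09055 ≈ 0.133.

0.133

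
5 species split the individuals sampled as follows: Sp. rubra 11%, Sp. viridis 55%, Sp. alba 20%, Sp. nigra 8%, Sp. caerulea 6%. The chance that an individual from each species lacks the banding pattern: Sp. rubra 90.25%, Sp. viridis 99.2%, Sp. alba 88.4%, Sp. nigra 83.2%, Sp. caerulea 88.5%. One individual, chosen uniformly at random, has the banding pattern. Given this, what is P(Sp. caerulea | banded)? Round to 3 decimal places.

0.118

Taking complements, P(banded | each) = Sp. rubra 0.0975, Sp. viridis 0.008, Sp. alba 0.116, Sp. nigra 0.168, Sp. caerulea 0.115.
Unnormalized posteriors (prior × likelihood):
  Sp. rubra: 0.11 × 0.0975 = 0.010725
  Sp. viridis: 0.55 × 0.008 = 0.0044
  Sp. alba: 0.2 × 0.116 = 0.0232
  Sp. nigra: 0.08 × 0.168 = 0.01344
  Sp. caerulea: 0.06 × 0.115 = 0.0069
Total = 0.058665.
P(Sp. caerulea | evidence) = 0.0069 / 0.058665 ≈ 0.118.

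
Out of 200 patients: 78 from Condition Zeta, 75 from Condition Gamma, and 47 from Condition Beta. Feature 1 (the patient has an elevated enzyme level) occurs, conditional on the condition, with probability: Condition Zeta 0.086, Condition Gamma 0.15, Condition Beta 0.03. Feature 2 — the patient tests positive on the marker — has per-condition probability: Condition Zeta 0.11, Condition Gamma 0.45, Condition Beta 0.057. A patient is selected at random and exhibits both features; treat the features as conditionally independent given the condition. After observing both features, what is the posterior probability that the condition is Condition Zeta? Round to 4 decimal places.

Unnormalized posteriors (prior × likelihood):
  Condition Zeta: 0.39 × 0.086 × 0.11 = 0.0036894
  Condition Gamma: 0.375 × 0.15 × 0.45 = 0.0253125
  Condition Beta: 0.235 × 0.03 × 0.057 = 0.00040185
Total = 0.02940375.
P(Condition Zeta | evidence) = 0.0036894 / 0.02940375 ≈ 0.1255.

0.1255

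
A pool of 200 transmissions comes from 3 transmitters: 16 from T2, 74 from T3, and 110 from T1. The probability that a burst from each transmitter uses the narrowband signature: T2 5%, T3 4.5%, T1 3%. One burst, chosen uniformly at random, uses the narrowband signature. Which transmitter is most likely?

Compute prior × likelihood for every hypothesis:
  T2: 0.08 × 0.05 = 0.004
  T3: 0.37 × 0.045 = 0.01665
  T1: 0.55 × 0.03 = 0.0165
Sum = 0.03715.
Largest term belongs to T3, so T3 is most probable.

T3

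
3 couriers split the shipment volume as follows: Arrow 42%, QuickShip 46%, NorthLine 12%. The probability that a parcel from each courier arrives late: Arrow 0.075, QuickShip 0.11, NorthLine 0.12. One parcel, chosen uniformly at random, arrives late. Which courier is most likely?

QuickShip

Prior × likelihood for each hypothesis:
  Arrow: 0.42 × 0.075 = 0.0315
  QuickShip: 0.46 × 0.11 = 0.0506
  NorthLine: 0.12 × 0.12 = 0.0144
Normalizing constant = 0.0965.
Largest term belongs to QuickShip, so QuickShip is most probable.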